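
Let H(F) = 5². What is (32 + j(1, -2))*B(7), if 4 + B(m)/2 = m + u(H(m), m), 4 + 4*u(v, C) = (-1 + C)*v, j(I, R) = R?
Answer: 2370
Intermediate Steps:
H(F) = 25
u(v, C) = -1 + v*(-1 + C)/4 (u(v, C) = -1 + ((-1 + C)*v)/4 = -1 + (v*(-1 + C))/4 = -1 + v*(-1 + C)/4)
B(m) = -45/2 + 29*m/2 (B(m) = -8 + 2*(m + (-1 - ¼*25 + (¼)*m*25)) = -8 + 2*(m + (-1 - 25/4 + 25*m/4)) = -8 + 2*(m + (-29/4 + 25*m/4)) = -8 + 2*(-29/4 + 29*m/4) = -8 + (-29/2 + 29*m/2) = -45/2 + 29*m/2)
(32 + j(1, -2))*B(7) = (32 - 2)*(-45/2 + (29/2)*7) = 30*(-45/2 + 203/2) = 30*79 = 2370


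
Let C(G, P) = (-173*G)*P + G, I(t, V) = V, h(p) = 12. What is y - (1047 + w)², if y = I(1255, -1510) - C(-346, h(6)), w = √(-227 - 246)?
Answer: -1815196 - 2094*I*√473 ≈ -1.8152e+6 - 45542.0*I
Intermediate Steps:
w = I*√473 (w = √(-473) = I*√473 ≈ 21.749*I)
C(G, P) = G - 173*G*P (C(G, P) = -173*G*P + G = G - 173*G*P)
y = -719460 (y = -1510 - (-346)*(1 - 173*12) = -1510 - (-346)*(1 - 2076) = -1510 - (-346)*(-2075) = -1510 - 1*717950 = -1510 - 717950 = -719460)
y - (1047 + w)² = -719460 - (1047 + I*√473)²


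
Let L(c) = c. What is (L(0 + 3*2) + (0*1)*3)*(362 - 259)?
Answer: 618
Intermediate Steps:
(L(0 + 3*2) + (0*1)*3)*(362 - 259) = ((0 + 3*2) + (0*1)*3)*(362 - 259) = ((0 + 6) + 0*3)*103 = (6 + 0)*103 = 6*103 = 618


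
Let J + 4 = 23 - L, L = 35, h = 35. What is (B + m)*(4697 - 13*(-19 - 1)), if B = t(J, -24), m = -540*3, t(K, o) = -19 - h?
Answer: -8298018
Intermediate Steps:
J = -16 (J = -4 + (23 - 1*35) = -4 + (23 - 35) = -4 - 12 = -16)
t(K, o) = -54 (t(K, o) = -19 - 1*35 = -19 - 35 = -54)
m = -1620
B = -54
(B + m)*(4697 - 13*(-19 - 1)) = (-54 - 1620)*(4697 - 13*(-19 - 1)) = -1674*(4697 - 13*(-20)) = -1674*(4697 + 260) = -1674*4957 = -8298018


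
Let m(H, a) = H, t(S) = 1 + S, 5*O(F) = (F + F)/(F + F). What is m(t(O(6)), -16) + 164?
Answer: 826/5 ≈ 165.20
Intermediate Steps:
O(F) = ⅕ (O(F) = ((F + F)/(F + F))/5 = ((2*F)/((2*F)))/5 = ((2*F)*(1/(2*F)))/5 = (⅕)*1 = ⅕)
m(t(O(6)), -16) + 164 = (1 + ⅕) + 164 = 6/5 + 164 = 826/5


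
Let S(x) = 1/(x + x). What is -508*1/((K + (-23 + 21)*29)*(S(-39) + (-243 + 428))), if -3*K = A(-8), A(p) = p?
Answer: 59436/1197607 ≈ 0.049629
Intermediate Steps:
S(x) = 1/(2*x)
K = 8/3 (K = -1/3*(-8) = 8/3 ≈ 2.6667)
-508*1/((K + (-23 + 21)*29)*(S(-39) + (-243 + 428))) = -508*1/((8/3 + (-23 + 21)*29)*((1/2)/(-39) + (-243 + 428))) = -508*1/((8/3 - 2*29)*((1/2)*(-1/39) + 185)) = -508*1/((-1/78 + 185)*(8/3 - 58)) = -508/((14429/78)*(-166/3)) = -508/(-1197607/117) = -508*(-117/1197607) = 59436/1197607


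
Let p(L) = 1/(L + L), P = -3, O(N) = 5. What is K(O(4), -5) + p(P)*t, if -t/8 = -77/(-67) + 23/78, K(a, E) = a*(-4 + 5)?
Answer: 54289/7839 ≈ 6.9255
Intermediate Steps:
K(a, E) = a (K(a, E) = a*1 = a)
p(L) = 1/(2*L)
t = -30188/2613 (t = -8*(-77/(-67) + 23/78) = -8*(-77*(-1/67) + 23*(1/78)) = -8*(77/67 + 23/78) = -8*7547/5226 = -30188/2613 ≈ -11.553)
K(O(4), -5) + p(P)*t = 5 + ((1/2)/(-3))*(-30188/2613) = 5 + ((1/2)*(-1/3))*(-30188/2613) = 5 - 1/6*(-30188/2613) = 5 + 15094/7839 = 54289/7839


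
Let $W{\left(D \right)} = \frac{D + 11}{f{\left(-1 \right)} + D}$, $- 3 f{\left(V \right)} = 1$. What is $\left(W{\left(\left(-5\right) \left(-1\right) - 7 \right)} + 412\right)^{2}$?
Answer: $\frac{8162449}{49} \approx 1.6658 \cdot 10^{5}$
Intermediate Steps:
$f{\left(V \right)} = - \frac{1}{3}$ ($f{\left(V \right)} = \left(- \frac{1}{3}\right) 1 = - \frac{1}{3}$)
$W{\left(D \right)} = \frac{11 + D}{- \frac{1}{3} + D}$ ($W{\left(D \right)} = \frac{D + 11}{- \frac{1}{3} + D} = \frac{11 + D}{- \frac{1}{3} + D}$)
$\left(W{\left(\left(-5\right) \left(-1\right) - 7 \right)} + 412\right)^{2} = \left(\frac{3 \left(11 - 2\right)}{-1 + 3 \left(\left(-5\right) \left(-1\right) - 7\right)} + 412\right)^{2} = \left(\frac{3 \left(11 + \left(5 - 7\right)\right)}{-1 + 3 \left(5 - 7\right)} + 412\right)^{2} = \left(\frac{3 \left(11 - 2\right)}{-1 + 3 \left(-2\right)} + 412\right)^{2} = \left(3 \frac{1}{-1 - 6} \cdot 9 + 412\right)^{2} = \left(3 \frac{1}{-7} \cdot 9 + 412\right)^{2} = \left(3 \left(- \frac{1}{7}\right) 9 + 412\right)^{2} = \left(- \frac{27}{7} + 412\right)^{2} = \left(\frac{2857}{7}\right)^{2} = \frac{8162449}{49}$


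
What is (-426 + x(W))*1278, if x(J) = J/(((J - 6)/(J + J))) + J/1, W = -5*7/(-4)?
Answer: -10165851/22 ≈ -4.6208e+5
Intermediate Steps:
W = 35/4 (W = -35*(-1/4) = 35/4 ≈ 8.7500)
x(J) = J + 2*J**2/(-6 + J) (x(J) = J/(((-6 + J)/((2*J)))) + J*1 = J/(((-6 + J)*(1/(2*J)))) + J = J/(((-6 + J)/(2*J))) + J = J*(2*J/(-6 + J)) + J = 2*J**2/(-6 + J) + J = J + 2*J**2/(-6 + J))
(-426 + x(W))*1278 = (-426 + 3*(35/4)*(-2 + 35/4)/(-6 + 35/4))*1278 = (-426 + 3*(35/4)*(27/4)/(11/4))*1278 = (-426 + 3*(35/4)*(4/11)*(27/4))*1278 = (-426 + 2835/44)*1278 = -15909/44*1278 = -10165851/22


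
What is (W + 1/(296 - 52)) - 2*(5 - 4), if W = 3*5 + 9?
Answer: 5369/244 ≈ 22.004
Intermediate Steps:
W = 24 (W = 15 + 9 = 24)
(W + 1/(296 - 52)) - 2*(5 - 4) = (24 + 1/(296 - 52)) - 2*(5 - 4) = (24 + 1/244) - 2*1 = (24 + 1/244) - 2 = 5857/244 - 2 = 5369/244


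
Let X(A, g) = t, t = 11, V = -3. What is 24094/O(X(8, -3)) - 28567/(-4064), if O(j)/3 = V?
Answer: -97660913/36576 ≈ -2670.1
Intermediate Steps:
X(A, g) = 11
O(j) = -9 (O(j) = 3*(-3) = -9)
24094/O(X(8, -3)) - 28567/(-4064) = 24094/(-9) - 28567/(-4064) = 24094*(-⅑) - 28567*(-1/4064) = -24094/9 + 28567/4064 = -97660913/36576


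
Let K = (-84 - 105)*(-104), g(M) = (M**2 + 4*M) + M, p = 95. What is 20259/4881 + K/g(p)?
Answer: 24033453/3864125 ≈ 6.2196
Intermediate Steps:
g(M) = M**2 + 5*M
K = 19656 (K = -189*(-104) = 19656)
20259/4881 + K/g(p) = 20259/4881 + 19656/((95*(5 + 95))) = 20259*(1/4881) + 19656/((95*100)) = 6753/1627 + 19656/9500 = 6753/1627 + 19656*(1/9500) = 6753/1627 + 4914/2375 = 24033453/3864125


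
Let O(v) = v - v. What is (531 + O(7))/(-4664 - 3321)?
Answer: -531/7985 ≈ -0.066500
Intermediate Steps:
O(v) = 0
(531 + O(7))/(-4664 - 3321) = (531 + 0)/(-4664 - 3321) = 531/(-7985) = 531*(-1/7985) = -531/7985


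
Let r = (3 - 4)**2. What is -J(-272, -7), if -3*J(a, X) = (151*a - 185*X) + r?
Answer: -39776/3 ≈ -13259.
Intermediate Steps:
r = 1 (r = (-1)**2 = 1)
J(a, X) = -1/3 - 151*a/3 + 185*X/3 (J(a, X) = -((151*a - 185*X) + 1)/3 = -((-185*X + 151*a) + 1)/3 = -(1 - 185*X + 151*a)/3 = -1/3 - 151*a/3 + 185*X/3)
-J(-272, -7) = -(-1/3 - 151/3*(-272) + (185/3)*(-7)) = -(-1/3 + 41072/3 - 1295/3) = -1*39776/3 = -39776/3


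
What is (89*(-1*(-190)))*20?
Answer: 338200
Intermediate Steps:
(89*(-1*(-190)))*20 = (89*190)*20 = 16910*20 = 338200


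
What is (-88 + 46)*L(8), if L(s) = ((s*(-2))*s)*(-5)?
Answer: -26880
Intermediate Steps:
L(s) = 10*s² (L(s) = ((-2*s)*s)*(-5) = -2*s²*(-5) = 10*s²)
(-88 + 46)*L(8) = (-88 + 46)*(10*8²) = -420*64 = -42*640 = -26880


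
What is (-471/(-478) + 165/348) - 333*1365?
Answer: -12601765117/27724 ≈ -4.5454e+5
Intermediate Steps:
(-471/(-478) + 165/348) - 333*1365 = (-471*(-1/478) + 165*(1/348)) - 454545 = (471/478 + 55/116) - 454545 = 40463/27724 - 454545 = -12601765117/27724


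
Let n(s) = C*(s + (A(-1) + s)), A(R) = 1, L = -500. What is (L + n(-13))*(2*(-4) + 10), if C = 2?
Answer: -1100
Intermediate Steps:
n(s) = 2 + 4*s (n(s) = 2*(s + (1 + s)) = 2*(1 + 2*s) = 2 + 4*s)
(L + n(-13))*(2*(-4) + 10) = (-500 + (2 + 4*(-13)))*(2*(-4) + 10) = (-500 + (2 - 52))*(-8 + 10) = (-500 - 50)*2 = -550*2 = -1100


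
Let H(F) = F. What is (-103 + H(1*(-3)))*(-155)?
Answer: 16430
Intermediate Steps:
(-103 + H(1*(-3)))*(-155) = (-103 + 1*(-3))*(-155) = (-103 - 3)*(-155) = -106*(-155) = 16430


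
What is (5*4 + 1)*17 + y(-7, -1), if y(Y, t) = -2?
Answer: 355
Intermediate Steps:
(5*4 + 1)*17 + y(-7, -1) = (5*4 + 1)*17 - 2 = (20 + 1)*17 - 2 = 21*17 - 2 = 357 - 2 = 355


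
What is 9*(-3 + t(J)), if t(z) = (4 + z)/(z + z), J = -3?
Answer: -57/2 ≈ -28.500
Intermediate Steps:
t(z) = (4 + z)/(2*z) (t(z) = (4 + z)/((2*z)) = (4 + z)*(1/(2*z)) = (4 + z)/(2*z))
9*(-3 + t(J)) = 9*(-3 + (½)*(4 - 3)/(-3)) = 9*(-3 + (½)*(-⅓)*1) = 9*(-3 - ⅙) = 9*(-19/6) = -57/2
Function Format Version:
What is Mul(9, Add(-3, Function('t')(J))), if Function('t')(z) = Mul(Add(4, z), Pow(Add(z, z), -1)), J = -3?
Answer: Rational(-57, 2) ≈ -28.500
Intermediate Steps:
Function('t')(z) = Mul(Rational(1, 2), Pow(z, -1), Add(4, z)) (Function('t')(z) = Mul(Add(4, z), Pow(Mul(2, z), -1)) = Mul(Add(4, z), Mul(Rational(1, 2), Pow(z, -1))) = Mul(Rational(1, 2), Pow(z, -1), Add(4, z)))
Mul(9, Add(-3, Function('t')(J))) = Mul(9, Add(-3, Mul(Rational(1, 2), Pow(-3, -1), Add(4, -3)))) = Mul(9, Add(-3, Mul(Rational(1, 2), Rational(-1, 3), 1))) = Mul(9, Add(-3, Rational(-1, 6))) = Mul(9, Rational(-19, 6)) = Rational(-57, 2)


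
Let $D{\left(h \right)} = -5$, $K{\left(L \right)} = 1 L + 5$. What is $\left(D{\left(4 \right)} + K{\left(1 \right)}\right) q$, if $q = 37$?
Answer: $37$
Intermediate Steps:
$K{\left(L \right)} = 5 + L$ ($K{\left(L \right)} = L + 5 = 5 + L$)
$\left(D{\left(4 \right)} + K{\left(1 \right)}\right) q = \left(-5 + \left(5 + 1\right)\right) 37 = \left(-5 + 6\right) 37 = 1 \cdot 37 = 37$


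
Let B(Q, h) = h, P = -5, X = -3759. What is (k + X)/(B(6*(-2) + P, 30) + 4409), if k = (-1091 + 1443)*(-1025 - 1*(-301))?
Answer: -258607/4439 ≈ -58.258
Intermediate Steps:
k = -254848 (k = 352*(-1025 + 301) = 352*(-724) = -254848)
(k + X)/(B(6*(-2) + P, 30) + 4409) = (-254848 - 3759)/(30 + 4409) = -258607/4439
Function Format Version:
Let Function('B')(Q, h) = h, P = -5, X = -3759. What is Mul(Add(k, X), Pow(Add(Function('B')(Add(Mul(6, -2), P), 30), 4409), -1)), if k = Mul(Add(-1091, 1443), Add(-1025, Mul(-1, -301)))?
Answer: Rational(-258607, 4439) ≈ -58.258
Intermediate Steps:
k = -254848 (k = Mul(352, Add(-1025, 301)) = Mul(352, -724) = -254848)
Mul(Add(k, X), Pow(Add(Function('B')(Add(Mul(6, -2), P), 30), 4409), -1)) = Mul(Add(-254848, -3759), Pow(Add(30, 4409), -1)) = Mul(-258607, Pow(4439, -1)) = Mul(-258607, Rational(1, 4439)) = Rational(-258607, 4439)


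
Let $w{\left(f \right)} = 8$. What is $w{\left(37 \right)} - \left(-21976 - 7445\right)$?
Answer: $29429$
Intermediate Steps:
$w{\left(37 \right)} - \left(-21976 - 7445\right) = 8 - \left(-21976 - 7445\right) = 8 - -29421 = 8 + 29421 = 29429$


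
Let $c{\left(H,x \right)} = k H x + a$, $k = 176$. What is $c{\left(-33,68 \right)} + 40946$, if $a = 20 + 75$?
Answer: $-353903$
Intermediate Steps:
$a = 95$
$c{\left(H,x \right)} = 95 + 176 H x$ ($c{\left(H,x \right)} = 176 H x + 95 = 95 + 176 H x$)
$c{\left(-33,68 \right)} + 40946 = \left(95 + 176 \left(-33\right) 68\right) + 40946 = \left(95 - 394944\right) + 40946 = -394849 + 40946 = -353903$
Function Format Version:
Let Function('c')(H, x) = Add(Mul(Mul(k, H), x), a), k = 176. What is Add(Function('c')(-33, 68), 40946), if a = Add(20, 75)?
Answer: -353903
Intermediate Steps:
a = 95
Function('c')(H, x) = Add(95, Mul(176, H, x)) (Function('c')(H, x) = Add(Mul(Mul(176, H), x), 95) = Add(Mul(176, H, x), 95) = Add(95, Mul(176, H, x)))
Add(Function('c')(-33, 68), 40946) = Add(Add(95, Mul(176, -33, 68)), 40946) = Add(Add(95, -394944), 40946) = Add(-394849, 40946) = -353903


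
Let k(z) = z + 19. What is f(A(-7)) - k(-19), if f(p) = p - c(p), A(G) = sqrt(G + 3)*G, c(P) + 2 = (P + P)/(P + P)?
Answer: 1 - 14*I ≈ 1.0 - 14.0*I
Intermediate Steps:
k(z) = 19 + z
c(P) = -1 (c(P) = -2 + (P + P)/(P + P) = -2 + (2*P)/((2*P)) = -2 + (2*P)*(1/(2*P)) = -2 + 1 = -1)
A(G) = G*sqrt(3 + G) (A(G) = sqrt(3 + G)*G = G*sqrt(3 + G))
f(p) = 1 + p (f(p) = p - 1*(-1) = p + 1 = 1 + p)
f(A(-7)) - k(-19) = (1 - 7*sqrt(3 - 7)) - (19 - 19) = (1 - 14*I) - 1*0 = (1 - 14*I) + 0 = 1 - 14*I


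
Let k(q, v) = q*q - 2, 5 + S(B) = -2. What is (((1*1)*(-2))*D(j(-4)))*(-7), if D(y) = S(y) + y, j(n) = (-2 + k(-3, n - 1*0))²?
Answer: 252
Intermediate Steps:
S(B) = -7 (S(B) = -5 - 2 = -7)
k(q, v) = -2 + q² (k(q, v) = q² - 2 = -2 + q²)
j(n) = 25 (j(n) = (-2 + (-2 + (-3)²))² = (-2 + (-2 + 9))² = (-2 + 7)² = 5² = 25)
D(y) = -7 + y
(((1*1)*(-2))*D(j(-4)))*(-7) = (((1*1)*(-2))*(-7 + 25))*(-7) = ((1*(-2))*18)*(-7) = -2*18*(-7) = -36*(-7) = 252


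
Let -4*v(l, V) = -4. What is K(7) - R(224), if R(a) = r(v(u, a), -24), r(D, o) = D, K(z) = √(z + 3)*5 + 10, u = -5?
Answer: 9 + 5*√10 ≈ 24.811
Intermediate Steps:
v(l, V) = 1 (v(l, V) = -¼*(-4) = 1)
K(z) = 10 + 5*√(3 + z) (K(z) = √(3 + z)*5 + 10 = 5*√(3 + z) + 10 = 10 + 5*√(3 + z))
R(a) = 1
K(7) - R(224) = (10 + 5*√(3 + 7)) - 1*1 = (10 + 5*√10) - 1 = 9 + 5*√10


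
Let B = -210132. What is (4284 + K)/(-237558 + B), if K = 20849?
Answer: -25133/447690 ≈ -0.056139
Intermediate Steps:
(4284 + K)/(-237558 + B) = (4284 + 20849)/(-237558 - 210132) = 25133/(-447690) = 25133*(-1/447690) = -25133/447690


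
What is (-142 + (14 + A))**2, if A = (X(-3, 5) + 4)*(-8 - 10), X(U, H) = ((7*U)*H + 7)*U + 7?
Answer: 31561924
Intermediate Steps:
X(U, H) = 7 + U*(7 + 7*H*U) (X(U, H) = (7*H*U + 7)*U + 7 = (7 + 7*H*U)*U + 7 = U*(7 + 7*H*U) + 7 = 7 + U*(7 + 7*H*U))
A = -5490 (A = ((7 + 7*(-3) + 7*5*(-3)**2) + 4)*(-8 - 10) = ((7 - 21 + 7*5*9) + 4)*(-18) = ((7 - 21 + 315) + 4)*(-18) = (301 + 4)*(-18) = 305*(-18) = -5490)
(-142 + (14 + A))**2 = (-142 + (14 - 5490))**2 = (-142 - 5476)**2 = (-5618)**2 = 31561924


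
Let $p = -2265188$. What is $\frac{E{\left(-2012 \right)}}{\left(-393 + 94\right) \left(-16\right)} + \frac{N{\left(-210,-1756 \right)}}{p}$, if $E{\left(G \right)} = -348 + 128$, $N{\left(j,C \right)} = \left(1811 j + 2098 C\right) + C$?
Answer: $\frac{1184633711}{677291212} \approx 1.7491$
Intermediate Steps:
$N{\left(j,C \right)} = 1811 j + 2099 C$
$E{\left(G \right)} = -220$
$\frac{E{\left(-2012 \right)}}{\left(-393 + 94\right) \left(-16\right)} + \frac{N{\left(-210,-1756 \right)}}{p} = - \frac{220}{\left(-393 + 94\right) \left(-16\right)} + \frac{1811 \left(-210\right) + 2099 \left(-1756\right)}{-2265188} = - \frac{220}{\left(-299\right) \left(-16\right)} + \left(-380310 - 3685844\right) \left(- \frac{1}{2265188}\right) = - \frac{220}{4784} - - \frac{2033077}{1132594} = \left(-220\right) \frac{1}{4784} + \frac{2033077}{1132594} = - \frac{55}{1196} + \frac{2033077}{1132594} = \frac{1184633711}{677291212}$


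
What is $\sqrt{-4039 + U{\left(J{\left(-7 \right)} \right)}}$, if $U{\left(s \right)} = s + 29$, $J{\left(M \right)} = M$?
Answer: $i \sqrt{4017} \approx 63.38 i$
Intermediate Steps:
$U{\left(s \right)} = 29 + s$
$\sqrt{-4039 + U{\left(J{\left(-7 \right)} \right)}} = \sqrt{-4039 + \left(29 - 7\right)} = \sqrt{-4039 + 22} = \sqrt{-4017} = i \sqrt{4017}$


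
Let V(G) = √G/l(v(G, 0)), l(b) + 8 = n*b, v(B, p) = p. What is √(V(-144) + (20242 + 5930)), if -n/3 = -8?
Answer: √(104688 - 6*I)/2 ≈ 161.78 - 0.004636*I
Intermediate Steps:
n = 24 (n = -3*(-8) = 24)
l(b) = -8 + 24*b
V(G) = -√G/8 (V(G) = √G/(-8 + 24*0) = √G/(-8 + 0) = √G/(-8) = -√G/8)
√(V(-144) + (20242 + 5930)) = √(-3*I/2 + (20242 + 5930)) = √(-3*I/2 + 26172) = √(26172 - 3*I/2)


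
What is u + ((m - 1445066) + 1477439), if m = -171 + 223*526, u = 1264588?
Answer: 1414088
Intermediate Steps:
m = 117127 (m = -171 + 117298 = 117127)
u + ((m - 1445066) + 1477439) = 1264588 + ((117127 - 1445066) + 1477439) = 1264588 + (-1327939 + 1477439) = 1264588 + 149500 = 1414088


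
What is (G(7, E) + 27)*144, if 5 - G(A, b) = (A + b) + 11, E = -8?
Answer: 3168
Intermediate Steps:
G(A, b) = -6 - A - b (G(A, b) = 5 - ((A + b) + 11) = 5 - (11 + A + b) = 5 + (-11 - A - b) = -6 - A - b)
(G(7, E) + 27)*144 = ((-6 - 1*7 - 1*(-8)) + 27)*144 = ((-6 - 7 + 8) + 27)*144 = (-5 + 27)*144 = 22*144 = 3168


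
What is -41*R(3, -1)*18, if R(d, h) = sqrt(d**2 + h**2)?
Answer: -738*sqrt(10) ≈ -2333.8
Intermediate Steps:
-41*R(3, -1)*18 = -41*sqrt(3**2 + (-1)**2)*18 = -41*sqrt(9 + 1)*18 = -41*sqrt(10)*18 = -738*sqrt(10)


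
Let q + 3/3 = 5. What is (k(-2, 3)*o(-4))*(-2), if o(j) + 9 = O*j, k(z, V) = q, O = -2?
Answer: 8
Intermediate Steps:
q = 4 (q = -1 + 5 = 4)
k(z, V) = 4
o(j) = -9 - 2*j
(k(-2, 3)*o(-4))*(-2) = (4*(-9 - 2*(-4)))*(-2) = (4*(-9 + 8))*(-2) = (4*(-1))*(-2) = -4*(-2) = 8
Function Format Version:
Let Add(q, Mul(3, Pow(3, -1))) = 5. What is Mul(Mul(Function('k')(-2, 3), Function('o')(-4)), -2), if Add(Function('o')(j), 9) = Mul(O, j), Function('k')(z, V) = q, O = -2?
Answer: 8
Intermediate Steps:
q = 4 (q = Add(-1, 5) = 4)
Function('k')(z, V) = 4
Function('o')(j) = Add(-9, Mul(-2, j))
Mul(Mul(Function('k')(-2, 3), Function('o')(-4)), -2) = Mul(Mul(4, Add(-9, Mul(-2, -4))), -2) = Mul(Mul(4, Add(-9, 8)), -2) = Mul(Mul(4, -1), -2) = Mul(-4, -2) = 8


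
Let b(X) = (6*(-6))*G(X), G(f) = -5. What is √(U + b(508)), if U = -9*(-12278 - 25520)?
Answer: 9*√4202 ≈ 583.41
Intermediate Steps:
U = 340182 (U = -9*(-37798) = 340182)
b(X) = 180 (b(X) = (6*(-6))*(-5) = -36*(-5) = 180)
√(U + b(508)) = √(340182 + 180) = √340362 = 9*√4202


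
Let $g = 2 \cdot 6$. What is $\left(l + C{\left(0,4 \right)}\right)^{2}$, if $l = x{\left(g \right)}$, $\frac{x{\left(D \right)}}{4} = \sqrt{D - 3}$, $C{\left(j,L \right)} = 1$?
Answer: $169$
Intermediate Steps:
$g = 12$
$x{\left(D \right)} = 4 \sqrt{-3 + D}$ ($x{\left(D \right)} = 4 \sqrt{D - 3} = 4 \sqrt{-3 + D}$)
$l = 12$ ($l = 4 \sqrt{-3 + 12} = 4 \sqrt{9} = 4 \cdot 3 = 12$)
$\left(l + C{\left(0,4 \right)}\right)^{2} = \left(12 + 1\right)^{2} = 13^{2} = 169$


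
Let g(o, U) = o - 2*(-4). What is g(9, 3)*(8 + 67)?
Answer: 1275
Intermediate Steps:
g(o, U) = 8 + o (g(o, U) = o + 8 = 8 + o)
g(9, 3)*(8 + 67) = (8 + 9)*(8 + 67) = 17*75 = 1275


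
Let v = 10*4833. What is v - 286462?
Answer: -238132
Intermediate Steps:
v = 48330
v - 286462 = 48330 - 286462 = -238132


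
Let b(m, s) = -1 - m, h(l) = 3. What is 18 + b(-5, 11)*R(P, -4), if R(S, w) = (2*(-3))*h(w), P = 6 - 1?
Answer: -54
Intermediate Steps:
P = 5
R(S, w) = -18 (R(S, w) = (2*(-3))*3 = -6*3 = -18)
18 + b(-5, 11)*R(P, -4) = 18 + (-1 - 1*(-5))*(-18) = 18 + (-1 + 5)*(-18) = 18 + 4*(-18) = 18 - 72 = -54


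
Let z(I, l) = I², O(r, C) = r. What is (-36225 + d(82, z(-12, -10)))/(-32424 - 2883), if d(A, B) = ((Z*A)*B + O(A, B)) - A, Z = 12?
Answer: -11719/3923 ≈ -2.9873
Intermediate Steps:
d(A, B) = 12*A*B (d(A, B) = ((12*A)*B + A) - A = (12*A*B + A) - A = (A + 12*A*B) - A = 12*A*B)
(-36225 + d(82, z(-12, -10)))/(-32424 - 2883) = (-36225 + 12*82*(-12)²)/(-32424 - 2883) = (-36225 + 12*82*144)/(-35307) = (-36225 + 141696)*(-1/35307) = 105471*(-1/35307) = -11719/3923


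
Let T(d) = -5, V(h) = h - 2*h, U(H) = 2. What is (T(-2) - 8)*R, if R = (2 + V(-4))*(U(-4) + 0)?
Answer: -156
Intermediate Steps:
V(h) = -h
R = 12 (R = (2 - 1*(-4))*(2 + 0) = (2 + 4)*2 = 6*2 = 12)
(T(-2) - 8)*R = (-5 - 8)*12 = -13*12 = -156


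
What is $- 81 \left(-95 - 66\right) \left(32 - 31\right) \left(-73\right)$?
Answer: $-951993$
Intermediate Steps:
$- 81 \left(-95 - 66\right) \left(32 - 31\right) \left(-73\right) = - 81 \left(\left(-161\right) 1\right) \left(-73\right) = \left(-81\right) \left(-161\right) \left(-73\right) = 13041 \left(-73\right) = -951993$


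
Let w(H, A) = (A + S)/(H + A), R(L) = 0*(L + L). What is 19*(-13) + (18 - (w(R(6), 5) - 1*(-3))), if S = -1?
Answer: -1164/5 ≈ -232.80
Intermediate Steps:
R(L) = 0 (R(L) = 0*(2*L) = 0)
w(H, A) = (-1 + A)/(A + H) (w(H, A) = (A - 1)/(H + A) = (-1 + A)/(A + H))
19*(-13) + (18 - (w(R(6), 5) - 1*(-3))) = 19*(-13) + (18 - ((-1 + 5)/(5 + 0) - 1*(-3))) = -247 + (18 - (4/5 + 3)) = -247 + (18 - ((⅕)*4 + 3)) = -247 + (18 - (⅘ + 3)) = -247 + (18 - 1*19/5) = -247 + (18 - 19/5) = -247 + 71/5 = -1164/5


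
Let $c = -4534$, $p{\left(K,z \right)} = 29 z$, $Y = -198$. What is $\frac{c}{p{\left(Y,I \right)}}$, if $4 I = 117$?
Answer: $- \frac{18136}{3393} \approx -5.3451$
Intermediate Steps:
$I = \frac{117}{4}$ ($I = \frac{1}{4} \cdot 117 = \frac{117}{4} \approx 29.25$)
$\frac{c}{p{\left(Y,I \right)}} = - \frac{4534}{29 \cdot \frac{117}{4}} = - \frac{4534}{\frac{3393}{4}} = \left(-4534\right) \frac{4}{3393} = - \frac{18136}{3393}$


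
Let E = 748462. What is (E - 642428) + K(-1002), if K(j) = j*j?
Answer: 1110038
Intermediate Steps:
K(j) = j²
(E - 642428) + K(-1002) = (748462 - 642428) + (-1002)² = 106034 + 1004004 = 1110038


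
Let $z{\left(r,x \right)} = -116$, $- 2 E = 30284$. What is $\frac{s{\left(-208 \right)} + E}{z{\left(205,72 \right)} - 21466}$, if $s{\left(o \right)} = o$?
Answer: $\frac{7675}{10791} \approx 0.71124$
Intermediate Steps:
$E = -15142$ ($E = \left(- \frac{1}{2}\right) 30284 = -15142$)
$\frac{s{\left(-208 \right)} + E}{z{\left(205,72 \right)} - 21466} = \frac{-208 - 15142}{-116 - 21466} = - \frac{15350}{-21582} = \left(-15350\right) \left(- \frac{1}{21582}\right) = \frac{7675}{10791}$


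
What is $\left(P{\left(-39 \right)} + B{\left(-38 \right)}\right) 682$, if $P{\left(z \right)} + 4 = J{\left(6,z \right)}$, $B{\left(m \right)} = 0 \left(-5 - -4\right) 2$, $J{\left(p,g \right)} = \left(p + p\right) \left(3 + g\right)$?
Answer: $-297352$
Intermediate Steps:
$J{\left(p,g \right)} = 2 p \left(3 + g\right)$
$B{\left(m \right)} = 0$ ($B{\left(m \right)} = 0 \left(-5 + 4\right) 2 = 0 \left(-1\right) 2 = 0 \cdot 2 = 0$)
$P{\left(z \right)} = 32 + 12 z$ ($P{\left(z \right)} = -4 + 2 \cdot 6 \left(3 + z\right) = -4 + \left(36 + 12 z\right) = 32 + 12 z$)
$\left(P{\left(-39 \right)} + B{\left(-38 \right)}\right) 682 = \left(\left(32 + 12 \left(-39\right)\right) + 0\right) 682 = \left(\left(32 - 468\right) + 0\right) 682 = \left(-436 + 0\right) 682 = \left(-436\right) 682 = -297352$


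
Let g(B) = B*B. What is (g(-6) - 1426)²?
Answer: 1932100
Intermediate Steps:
g(B) = B²
(g(-6) - 1426)² = ((-6)² - 1426)² = (36 - 1426)² = (-1390)² = 1932100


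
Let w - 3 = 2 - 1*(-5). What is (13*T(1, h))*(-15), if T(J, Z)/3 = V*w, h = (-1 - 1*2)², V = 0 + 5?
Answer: -29250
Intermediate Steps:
V = 5
h = 9 (h = (-1 - 2)² = (-3)² = 9)
w = 10 (w = 3 + (2 - 1*(-5)) = 3 + (2 + 5) = 3 + 7 = 10)
T(J, Z) = 150 (T(J, Z) = 3*(5*10) = 3*50 = 150)
(13*T(1, h))*(-15) = (13*150)*(-15) = 1950*(-15) = -29250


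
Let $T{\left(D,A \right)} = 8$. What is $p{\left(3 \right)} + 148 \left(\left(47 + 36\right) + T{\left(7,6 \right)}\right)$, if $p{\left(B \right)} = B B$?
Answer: $13477$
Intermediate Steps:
$p{\left(B \right)} = B^{2}$
$p{\left(3 \right)} + 148 \left(\left(47 + 36\right) + T{\left(7,6 \right)}\right) = 3^{2} + 148 \left(\left(47 + 36\right) + 8\right) = 9 + 148 \left(83 + 8\right) = 9 + 148 \cdot 91 = 9 + 13468 = 13477$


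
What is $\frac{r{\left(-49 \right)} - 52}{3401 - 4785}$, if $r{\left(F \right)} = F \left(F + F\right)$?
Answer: $- \frac{2375}{692} \approx -3.4321$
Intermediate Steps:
$r{\left(F \right)} = 2 F^{2}$ ($r{\left(F \right)} = F 2 F = 2 F^{2}$)
$\frac{r{\left(-49 \right)} - 52}{3401 - 4785} = \frac{2 \left(-49\right)^{2} - 52}{3401 - 4785} = \frac{2 \cdot 2401 - 52}{-1384} = \left(4802 - 52\right) \left(- \frac{1}{1384}\right) = 4750 \left(- \frac{1}{1384}\right) = - \frac{2375}{692}$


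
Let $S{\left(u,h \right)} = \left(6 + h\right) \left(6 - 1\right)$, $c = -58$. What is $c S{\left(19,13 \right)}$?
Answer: $-5510$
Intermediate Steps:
$S{\left(u,h \right)} = 30 + 5 h$ ($S{\left(u,h \right)} = \left(6 + h\right) 5 = 30 + 5 h$)
$c S{\left(19,13 \right)} = - 58 \left(30 + 5 \cdot 13\right) = - 58 \left(30 + 65\right) = \left(-58\right) 95 = -5510$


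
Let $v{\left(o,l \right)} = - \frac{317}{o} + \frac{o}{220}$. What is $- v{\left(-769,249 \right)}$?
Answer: $\frac{521621}{169180} \approx 3.0832$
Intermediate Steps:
$v{\left(o,l \right)} = - \frac{317}{o} + \frac{o}{220}$ ($v{\left(o,l \right)} = - \frac{317}{o} + o \frac{1}{220} = - \frac{317}{o} + \frac{o}{220}$)
$- v{\left(-769,249 \right)} = - (- \frac{317}{-769} + \frac{1}{220} \left(-769\right)) = - (\left(-317\right) \left(- \frac{1}{769}\right) - \frac{769}{220}) = - (\frac{317}{769} - \frac{769}{220}) = \left(-1\right) \left(- \frac{521621}{169180}\right) = \frac{521621}{169180}$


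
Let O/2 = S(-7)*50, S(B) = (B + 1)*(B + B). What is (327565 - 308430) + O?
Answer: 27535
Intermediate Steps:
S(B) = 2*B*(1 + B) (S(B) = (1 + B)*(2*B) = 2*B*(1 + B))
O = 8400 (O = 2*((2*(-7)*(1 - 7))*50) = 2*((2*(-7)*(-6))*50) = 2*(84*50) = 2*4200 = 8400)
(327565 - 308430) + O = (327565 - 308430) + 8400 = 19135 + 8400 = 27535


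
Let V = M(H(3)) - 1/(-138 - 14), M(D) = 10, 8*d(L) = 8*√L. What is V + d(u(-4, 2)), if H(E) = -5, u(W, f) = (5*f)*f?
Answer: 1521/152 + 2*√5 ≈ 14.479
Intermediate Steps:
u(W, f) = 5*f²
d(L) = √L (d(L) = (8*√L)/8 = √L)
V = 1521/152 (V = 10 - 1/(-138 - 14) = 10 - 1/(-152) = 10 - 1*(-1/152) = 10 + 1/152 = 1521/152 ≈ 10.007)
V + d(u(-4, 2)) = 1521/152 + √(5*2²) = 1521/152 + √(5*4) = 1521/152 + √20 = 1521/152 + 2*√5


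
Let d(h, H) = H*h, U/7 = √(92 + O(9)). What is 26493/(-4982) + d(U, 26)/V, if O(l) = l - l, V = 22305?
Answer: -26493/4982 + 364*√23/22305 ≈ -5.2395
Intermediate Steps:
O(l) = 0
U = 14*√23 (U = 7*√(92 + 0) = 7*√92 = 7*(2*√23) = 14*√23 ≈ 67.142)
26493/(-4982) + d(U, 26)/V = 26493/(-4982) + (26*(14*√23))/22305 = 26493*(-1/4982) + (364*√23)*(1/22305) = -26493/4982 + 364*√23/22305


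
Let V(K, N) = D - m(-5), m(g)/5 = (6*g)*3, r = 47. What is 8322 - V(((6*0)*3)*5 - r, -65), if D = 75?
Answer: 7797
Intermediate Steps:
m(g) = 90*g (m(g) = 5*((6*g)*3) = 5*(18*g) = 90*g)
V(K, N) = 525 (V(K, N) = 75 - 90*(-5) = 75 - 1*(-450) = 75 + 450 = 525)
8322 - V(((6*0)*3)*5 - r, -65) = 8322 - 1*525 = 8322 - 525 = 7797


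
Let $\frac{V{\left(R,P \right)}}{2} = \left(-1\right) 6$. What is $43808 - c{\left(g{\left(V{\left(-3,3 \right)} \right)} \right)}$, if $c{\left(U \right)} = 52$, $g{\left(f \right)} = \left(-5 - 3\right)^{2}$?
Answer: $43756$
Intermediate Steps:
$V{\left(R,P \right)} = -12$ ($V{\left(R,P \right)} = 2 \left(\left(-1\right) 6\right) = 2 \left(-6\right) = -12$)
$g{\left(f \right)} = 64$ ($g{\left(f \right)} = \left(-8\right)^{2} = 64$)
$43808 - c{\left(g{\left(V{\left(-3,3 \right)} \right)} \right)} = 43808 - 52 = 43756$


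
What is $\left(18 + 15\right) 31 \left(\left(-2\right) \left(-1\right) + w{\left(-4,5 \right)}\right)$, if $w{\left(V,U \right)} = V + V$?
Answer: $-6138$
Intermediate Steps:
$w{\left(V,U \right)} = 2 V$
$\left(18 + 15\right) 31 \left(\left(-2\right) \left(-1\right) + w{\left(-4,5 \right)}\right) = \left(18 + 15\right) 31 \left(\left(-2\right) \left(-1\right) + 2 \left(-4\right)\right) = 33 \cdot 31 \left(2 - 8\right) = 1023 \left(-6\right) = -6138$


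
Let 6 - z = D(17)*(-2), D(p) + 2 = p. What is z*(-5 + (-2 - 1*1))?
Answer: -288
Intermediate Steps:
D(p) = -2 + p
z = 36 (z = 6 - (-2 + 17)*(-2) = 6 - 15*(-2) = 6 - 1*(-30) = 6 + 30 = 36)
z*(-5 + (-2 - 1*1)) = 36*(-5 + (-2 - 1*1)) = 36*(-5 + (-2 - 1)) = 36*(-5 - 3) = 36*(-8) = -288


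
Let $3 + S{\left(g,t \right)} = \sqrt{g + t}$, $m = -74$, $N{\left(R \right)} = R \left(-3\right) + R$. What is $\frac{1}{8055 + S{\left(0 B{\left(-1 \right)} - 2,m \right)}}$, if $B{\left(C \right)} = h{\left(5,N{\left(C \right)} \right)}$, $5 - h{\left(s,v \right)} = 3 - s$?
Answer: $\frac{2013}{16208695} - \frac{i \sqrt{19}}{32417390} \approx 0.00012419 - 1.3446 \cdot 10^{-7} i$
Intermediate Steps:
$N{\left(R \right)} = - 2 R$ ($N{\left(R \right)} = - 3 R + R = - 2 R$)
$h{\left(s,v \right)} = 2 + s$ ($h{\left(s,v \right)} = 5 - \left(3 - s\right) = 5 + \left(-3 + s\right) = 2 + s$)
$B{\left(C \right)} = 7$ ($B{\left(C \right)} = 2 + 5 = 7$)
$S{\left(g,t \right)} = -3 + \sqrt{g + t}$
$\frac{1}{8055 + S{\left(0 B{\left(-1 \right)} - 2,m \right)}} = \frac{1}{8055 - \left(3 - \sqrt{\left(0 \cdot 7 - 2\right) - 74}\right)} = \frac{1}{8055 - \left(3 - \sqrt{\left(0 - 2\right) - 74}\right)} = \frac{1}{8055 - \left(3 - \sqrt{-2 - 74}\right)} = \frac{1}{8055 - \left(3 - \sqrt{-76}\right)} = \frac{1}{8055 - \left(3 - 2 i \sqrt{19}\right)} = \frac{1}{8052 + 2 i \sqrt{19}}$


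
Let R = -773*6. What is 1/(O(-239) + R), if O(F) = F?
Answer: -1/4877 ≈ -0.00020504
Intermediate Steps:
R = -4638
1/(O(-239) + R) = 1/(-239 - 4638) = 1/(-4877) = -1/4877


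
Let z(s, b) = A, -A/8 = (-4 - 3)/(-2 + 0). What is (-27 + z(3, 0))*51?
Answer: -2805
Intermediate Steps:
A = -28 (A = -8*(-4 - 3)/(-2 + 0) = -(-56)/(-2) = -(-56)*(-1)/2 = -8*7/2 = -28)
z(s, b) = -28
(-27 + z(3, 0))*51 = (-27 - 28)*51 = -55*51 = -2805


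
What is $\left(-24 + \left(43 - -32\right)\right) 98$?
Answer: $4998$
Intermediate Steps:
$\left(-24 + \left(43 - -32\right)\right) 98 = \left(-24 + \left(43 + 32\right)\right) 98 = \left(-24 + 75\right) 98 = 51 \cdot 98 = 4998$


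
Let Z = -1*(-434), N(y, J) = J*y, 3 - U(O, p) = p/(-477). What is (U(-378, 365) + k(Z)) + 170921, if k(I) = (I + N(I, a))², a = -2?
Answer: 171376925/477 ≈ 3.5928e+5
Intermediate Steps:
U(O, p) = 3 + p/477 (U(O, p) = 3 - p/(-477) = 3 - p*(-1)/477 = 3 - (-1)*p/477 = 3 + p/477)
Z = 434
k(I) = I² (k(I) = (I - 2*I)² = (-I)² = I²)
(U(-378, 365) + k(Z)) + 170921 = ((3 + (1/477)*365) + 434²) + 170921 = ((3 + 365/477) + 188356) + 170921 = (1796/477 + 188356) + 170921 = 89847608/477 + 170921 = 171376925/477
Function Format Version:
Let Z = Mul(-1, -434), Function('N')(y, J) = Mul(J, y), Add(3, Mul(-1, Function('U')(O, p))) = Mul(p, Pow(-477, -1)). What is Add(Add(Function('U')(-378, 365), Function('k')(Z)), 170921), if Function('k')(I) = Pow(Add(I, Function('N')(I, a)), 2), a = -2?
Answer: Rational(171376925, 477) ≈ 3.5928e+5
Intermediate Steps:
Function('U')(O, p) = Add(3, Mul(Rational(1, 477), p)) (Function('U')(O, p) = Add(3, Mul(-1, Mul(p, Pow(-477, -1)))) = Add(3, Mul(-1, Mul(p, Rational(-1, 477)))) = Add(3, Mul(-1, Mul(Rational(-1, 477), p))) = Add(3, Mul(Rational(1, 477), p)))
Z = 434
Function('k')(I) = Pow(I, 2) (Function('k')(I) = Pow(Add(I, Mul(-2, I)), 2) = Pow(Mul(-1, I), 2) = Pow(I, 2))
Add(Add(Function('U')(-378, 365), Function('k')(Z)), 170921) = Add(Add(Add(3, Mul(Rational(1, 477), 365)), Pow(434, 2)), 170921) = Add(Add(Add(3, Rational(365, 477)), 188356), 170921) = Add(Add(Rational(1796, 477), 188356), 170921) = Add(Rational(89847608, 477), 170921) = Rational(171376925, 477)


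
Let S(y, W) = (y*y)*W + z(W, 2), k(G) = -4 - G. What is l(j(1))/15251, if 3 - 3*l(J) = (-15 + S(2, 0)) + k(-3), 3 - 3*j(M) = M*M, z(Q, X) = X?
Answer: 17/45753 ≈ 0.00037156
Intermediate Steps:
j(M) = 1 - M**2/3 (j(M) = 1 - M*M/3 = 1 - M**2/3)
S(y, W) = 2 + W*y**2 (S(y, W) = (y*y)*W + 2 = y**2*W + 2 = W*y**2 + 2 = 2 + W*y**2)
l(J) = 17/3 (l(J) = 1 - ((-15 + (2 + 0*2**2)) + (-4 - 1*(-3)))/3 = 1 - ((-15 + (2 + 0*4)) + (-4 + 3))/3 = 1 - ((-15 + (2 + 0)) - 1)/3 = 1 - ((-15 + 2) - 1)/3 = 1 - (-13 - 1)/3 = 1 - 1/3*(-14) = 1 + 14/3 = 17/3)
l(j(1))/15251 = (17/3)/15251 = (17/3)*(1/15251) = 17/45753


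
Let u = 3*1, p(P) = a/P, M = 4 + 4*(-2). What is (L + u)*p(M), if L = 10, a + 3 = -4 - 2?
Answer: 117/4 ≈ 29.250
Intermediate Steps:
a = -9 (a = -3 + (-4 - 2) = -3 - 6 = -9)
M = -4 (M = 4 - 8 = -4)
p(P) = -9/P
u = 3
(L + u)*p(M) = (10 + 3)*(-9/(-4)) = 13*(-9*(-¼)) = 13*(9/4) = 117/4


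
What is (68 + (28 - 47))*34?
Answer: 1666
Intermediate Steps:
(68 + (28 - 47))*34 = (68 - 19)*34 = 49*34 = 1666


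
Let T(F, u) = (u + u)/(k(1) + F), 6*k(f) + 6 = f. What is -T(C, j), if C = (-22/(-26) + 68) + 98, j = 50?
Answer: -7800/12949 ≈ -0.60236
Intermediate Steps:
k(f) = -1 + f/6
C = 2169/13 (C = (-22*(-1/26) + 68) + 98 = (11/13 + 68) + 98 = 895/13 + 98 = 2169/13 ≈ 166.85)
T(F, u) = 2*u/(-⅚ + F) (T(F, u) = (u + u)/((-1 + (⅙)*1) + F) = (2*u)/((-1 + ⅙) + F) = (2*u)/(-⅚ + F) = 2*u/(-⅚ + F))
-T(C, j) = -12*50/(-5 + 6*(2169/13)) = -12*50/(-5 + 13014/13) = -12*50/12949/13 = -12*50*13/12949 = -1*7800/12949 = -7800/12949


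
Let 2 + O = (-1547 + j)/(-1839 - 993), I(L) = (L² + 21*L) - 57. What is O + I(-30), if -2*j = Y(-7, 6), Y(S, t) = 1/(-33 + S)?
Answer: 15975973/75520 ≈ 211.55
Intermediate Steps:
j = 1/80 (j = -1/(2*(-33 - 7)) = -½/(-40) = -½*(-1/40) = 1/80 ≈ 0.012500)
I(L) = -57 + L² + 21*L
O = -109787/75520 (O = -2 + (-1547 + 1/80)/(-1839 - 993) = -2 - 123759/80/(-2832) = -2 - 123759/80*(-1/2832) = -2 + 41253/75520 = -109787/75520 ≈ -1.4537)
O + I(-30) = -109787/75520 + (-57 + (-30)² + 21*(-30)) = -109787/75520 + (-57 + 900 - 630) = -109787/75520 + 213 = 15975973/75520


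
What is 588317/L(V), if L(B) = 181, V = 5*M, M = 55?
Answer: 588317/181 ≈ 3250.4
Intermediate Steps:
V = 275 (V = 5*55 = 275)
588317/L(V) = 588317/181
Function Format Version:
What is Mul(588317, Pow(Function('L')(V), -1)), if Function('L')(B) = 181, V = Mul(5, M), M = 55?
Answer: Rational(588317, 181) ≈ 3250.4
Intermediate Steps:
V = 275 (V = Mul(5, 55) = 275)
Mul(588317, Pow(Function('L')(V), -1)) = Mul(588317, Pow(181, -1)) = Mul(588317, Rational(1, 181)) = Rational(588317, 181)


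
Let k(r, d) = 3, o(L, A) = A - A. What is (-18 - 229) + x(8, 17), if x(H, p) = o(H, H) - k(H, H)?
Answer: -250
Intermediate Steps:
o(L, A) = 0
x(H, p) = -3 (x(H, p) = 0 - 1*3 = 0 - 3 = -3)
(-18 - 229) + x(8, 17) = (-18 - 229) - 3 = -247 - 3 = -250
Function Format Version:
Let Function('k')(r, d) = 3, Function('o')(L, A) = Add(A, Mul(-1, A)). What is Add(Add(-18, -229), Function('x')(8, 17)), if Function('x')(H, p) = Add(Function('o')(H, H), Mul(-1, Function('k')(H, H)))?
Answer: -250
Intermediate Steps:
Function('o')(L, A) = 0
Function('x')(H, p) = -3 (Function('x')(H, p) = Add(0, Mul(-1, 3)) = Add(0, -3) = -3)
Add(Add(-18, -229), Function('x')(8, 17)) = Add(Add(-18, -229), -3) = Add(-247, -3) = -250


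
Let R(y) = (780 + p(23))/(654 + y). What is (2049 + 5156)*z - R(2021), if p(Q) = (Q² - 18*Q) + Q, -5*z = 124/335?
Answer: -95657446/179225 ≈ -533.73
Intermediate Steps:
z = -124/1675 (z = -124/(5*335) = -⅕*124/335 = -124/1675 ≈ -0.074030)
p(Q) = Q² - 17*Q
R(y) = 918/(654 + y) (R(y) = (780 + 23*(-17 + 23))/(654 + y) = (780 + 23*6)/(654 + y) = (780 + 138)/(654 + y) = 918/(654 + y))
(2049 + 5156)*z - R(2021) = (2049 + 5156)*(-124/1675) - 918/(654 + 2021) = 7205*(-124/1675) - 918/2675 = -178684/335 - 918/2675 = -95657446/179225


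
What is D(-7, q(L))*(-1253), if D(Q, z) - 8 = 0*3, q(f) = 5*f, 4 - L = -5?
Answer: -10024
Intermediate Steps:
L = 9 (L = 4 - 1*(-5) = 4 + 5 = 9)
D(Q, z) = 8 (D(Q, z) = 8 + 0*3 = 8 + 0 = 8)
D(-7, q(L))*(-1253) = 8*(-1253) = -10024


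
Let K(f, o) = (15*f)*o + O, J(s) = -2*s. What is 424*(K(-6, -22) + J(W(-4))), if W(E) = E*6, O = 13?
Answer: 865384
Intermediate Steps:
W(E) = 6*E
K(f, o) = 13 + 15*f*o (K(f, o) = (15*f)*o + 13 = 15*f*o + 13 = 13 + 15*f*o)
424*(K(-6, -22) + J(W(-4))) = 424*((13 + 15*(-6)*(-22)) - 12*(-4)) = 424*((13 + 1980) - 2*(-24)) = 424*(1993 + 48) = 424*2041 = 865384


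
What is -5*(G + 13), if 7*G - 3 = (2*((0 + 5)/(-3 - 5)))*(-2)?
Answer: -965/14 ≈ -68.929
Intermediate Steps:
G = 11/14 (G = 3/7 + ((2*((0 + 5)/(-3 - 5)))*(-2))/7 = 3/7 + ((2*(5/(-8)))*(-2))/7 = 3/7 + ((2*(5*(-⅛)))*(-2))/7 = 3/7 + ((2*(-5/8))*(-2))/7 = 3/7 + (-5/4*(-2))/7 = 3/7 + (⅐)*(5/2) = 3/7 + 5/14 = 11/14 ≈ 0.78571)
-5*(G + 13) = -5*(11/14 + 13) = -5*193/14 = -965/14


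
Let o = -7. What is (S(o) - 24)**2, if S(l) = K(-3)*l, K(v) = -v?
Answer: 2025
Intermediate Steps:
S(l) = 3*l (S(l) = (-1*(-3))*l = 3*l)
(S(o) - 24)**2 = (3*(-7) - 24)**2 = (-21 - 24)**2 = (-45)**2 = 2025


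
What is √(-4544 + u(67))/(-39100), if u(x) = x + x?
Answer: -21*I*√10/39100 ≈ -0.0016984*I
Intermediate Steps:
u(x) = 2*x
√(-4544 + u(67))/(-39100) = √(-4544 + 2*67)/(-39100) = √(-4544 + 134)*(-1/39100) = √(-4410)*(-1/39100) = (21*I*√10)*(-1/39100) = -21*I*√10/39100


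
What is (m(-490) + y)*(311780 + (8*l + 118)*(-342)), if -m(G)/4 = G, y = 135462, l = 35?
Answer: 24140098208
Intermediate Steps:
m(G) = -4*G
(m(-490) + y)*(311780 + (8*l + 118)*(-342)) = (-4*(-490) + 135462)*(311780 + (8*35 + 118)*(-342)) = (1960 + 135462)*(311780 + (280 + 118)*(-342)) = 137422*(311780 + 398*(-342)) = 137422*(311780 - 136116) = 137422*175664 = 24140098208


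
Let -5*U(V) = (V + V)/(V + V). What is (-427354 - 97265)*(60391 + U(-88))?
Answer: -158410805526/5 ≈ -3.1682e+10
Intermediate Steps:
U(V) = -⅕ (U(V) = -(V + V)/(5*(V + V)) = -2*V/(5*(2*V)) = -2*V*1/(2*V)/5 = -⅕*1 = -⅕)
(-427354 - 97265)*(60391 + U(-88)) = (-427354 - 97265)*(60391 - ⅕) = -524619*301954/5 = -158410805526/5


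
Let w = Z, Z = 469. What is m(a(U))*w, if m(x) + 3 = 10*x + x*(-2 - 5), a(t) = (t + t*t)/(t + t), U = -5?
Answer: -4221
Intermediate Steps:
a(t) = (t + t**2)/(2*t) (a(t) = (t + t**2)/((2*t)) = (t + t**2)*(1/(2*t)) = (t + t**2)/(2*t))
m(x) = -3 + 3*x (m(x) = -3 + (10*x + x*(-2 - 5)) = -3 + (10*x + x*(-7)) = -3 + (10*x - 7*x) = -3 + 3*x)
w = 469
m(a(U))*w = (-3 + 3*(1/2 + (1/2)*(-5)))*469 = (-3 + 3*(1/2 - 5/2))*469 = (-3 + 3*(-2))*469 = (-3 - 6)*469 = -9*469 = -4221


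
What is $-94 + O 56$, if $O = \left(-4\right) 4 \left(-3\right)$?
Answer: $2594$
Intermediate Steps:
$O = 48$ ($O = \left(-16\right) \left(-3\right) = 48$)
$-94 + O 56 = -94 + 48 \cdot 56 = -94 + 2688 = 2594$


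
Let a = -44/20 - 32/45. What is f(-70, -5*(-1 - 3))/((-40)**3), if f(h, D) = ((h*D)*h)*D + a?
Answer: -88199869/2880000 ≈ -30.625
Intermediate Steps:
a = -131/45 (a = -44*1/20 - 32*1/45 = -11/5 - 32/45 = -131/45 ≈ -2.9111)
f(h, D) = -131/45 + D**2*h**2 (f(h, D) = ((h*D)*h)*D - 131/45 = ((D*h)*h)*D - 131/45 = (D*h**2)*D - 131/45 = D**2*h**2 - 131/45 = -131/45 + D**2*h**2)
f(-70, -5*(-1 - 3))/((-40)**3) = (-131/45 + (-5*(-1 - 3))**2*(-70)**2)/((-40)**3) = (-131/45 + (-5*(-4))**2*4900)/(-64000) = (-131/45 + 20**2*4900)*(-1/64000) = (-131/45 + 400*4900)*(-1/64000) = (-131/45 + 1960000)*(-1/64000) = (88199869/45)*(-1/64000) = -88199869/2880000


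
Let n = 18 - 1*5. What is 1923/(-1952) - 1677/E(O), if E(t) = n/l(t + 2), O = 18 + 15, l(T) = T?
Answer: -8815203/1952 ≈ -4516.0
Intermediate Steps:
n = 13 (n = 18 - 5 = 13)
O = 33
E(t) = 13/(2 + t) (E(t) = 13/(t + 2) = 13/(2 + t))
1923/(-1952) - 1677/E(O) = 1923/(-1952) - 1677/(13/(2 + 33)) = 1923*(-1/1952) - 1677/(13/35) = -1923/1952 - 1677/(13*(1/35)) = -1923/1952 - 1677/13/35 = -1923/1952 - 1677*35/13 = -1923/1952 - 4515 = -8815203/1952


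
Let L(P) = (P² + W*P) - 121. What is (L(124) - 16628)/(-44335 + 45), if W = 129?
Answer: -14623/44290 ≈ -0.33016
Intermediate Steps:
L(P) = -121 + P² + 129*P (L(P) = (P² + 129*P) - 121 = -121 + P² + 129*P)
(L(124) - 16628)/(-44335 + 45) = ((-121 + 124² + 129*124) - 16628)/(-44335 + 45) = ((-121 + 15376 + 15996) - 16628)/(-44290) = (31251 - 16628)*(-1/44290) = 14623*(-1/44290) = -14623/44290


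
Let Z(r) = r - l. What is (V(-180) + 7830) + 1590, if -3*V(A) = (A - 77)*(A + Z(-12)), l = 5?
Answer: -22369/3 ≈ -7456.3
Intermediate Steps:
Z(r) = -5 + r (Z(r) = r - 1*5 = r - 5 = -5 + r)
V(A) = -(-77 + A)*(-17 + A)/3 (V(A) = -(A - 77)*(A + (-5 - 12))/3 = -(-77 + A)*(A - 17)/3 = -(-77 + A)*(-17 + A)/3)
(V(-180) + 7830) + 1590 = ((-1309/3 - ⅓*(-180)² + (94/3)*(-180)) + 7830) + 1590 = ((-1309/3 - ⅓*32400 - 5640) + 7830) + 1590 = ((-1309/3 - 10800 - 5640) + 7830) + 1590 = (-50629/3 + 7830) + 1590 = -27139/3 + 1590 = -22369/3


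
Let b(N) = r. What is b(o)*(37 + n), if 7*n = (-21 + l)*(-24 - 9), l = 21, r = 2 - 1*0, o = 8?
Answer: 74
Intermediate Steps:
r = 2 (r = 2 + 0 = 2)
b(N) = 2
n = 0 (n = ((-21 + 21)*(-24 - 9))/7 = (0*(-33))/7 = (1/7)*0 = 0)
b(o)*(37 + n) = 2*(37 + 0) = 2*37 = 74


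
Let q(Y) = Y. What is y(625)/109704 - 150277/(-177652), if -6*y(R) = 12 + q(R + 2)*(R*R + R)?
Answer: -1811731854949/4872283752 ≈ -371.84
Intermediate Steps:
y(R) = -2 - (2 + R)*(R + R²)/6 (y(R) = -(12 + (R + 2)*(R*R + R))/6 = -(12 + (2 + R)*(R² + R))/6 = -(12 + (2 + R)*(R + R²))/6 = -2 - (2 + R)*(R + R²)/6)
y(625)/109704 - 150277/(-177652) = (-2 - ½*625² - ⅓*625 - ⅙*625³)/109704 - 150277/(-177652) = (-2 - ½*390625 - 625/3 - ⅙*244140625)*(1/109704) - 150277*(-1/177652) = (-2 - 390625/2 - 625/3 - 244140625/6)*(1/109704) + 150277/177652 = -40885627*1/109704 + 150277/177652 = -40885627/109704 + 150277/177652 = -1811731854949/4872283752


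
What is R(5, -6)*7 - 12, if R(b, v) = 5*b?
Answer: 163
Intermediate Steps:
R(5, -6)*7 - 12 = (5*5)*7 - 12 = 25*7 - 12 = 175 - 12 = 163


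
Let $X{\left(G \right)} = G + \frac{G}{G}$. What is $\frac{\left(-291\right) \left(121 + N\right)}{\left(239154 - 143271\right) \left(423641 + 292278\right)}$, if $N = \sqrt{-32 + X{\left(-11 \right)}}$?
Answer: $- \frac{11737}{22881487159} - \frac{97 i \sqrt{42}}{22881487159} \approx -5.1295 \cdot 10^{-7} - 2.7473 \cdot 10^{-8} i$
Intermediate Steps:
$X{\left(G \right)} = 1 + G$ ($X{\left(G \right)} = G + 1 = 1 + G$)
$N = i \sqrt{42}$ ($N = \sqrt{-32 + \left(1 - 11\right)} = \sqrt{-32 - 10} = \sqrt{-42} = i \sqrt{42} \approx 6.4807 i$)
$\frac{\left(-291\right) \left(121 + N\right)}{\left(239154 - 143271\right) \left(423641 + 292278\right)} = \frac{\left(-291\right) \left(121 + i \sqrt{42}\right)}{\left(239154 - 143271\right) \left(423641 + 292278\right)} = \frac{-35211 - 291 i \sqrt{42}}{95883 \cdot 715919} = \frac{-35211 - 291 i \sqrt{42}}{68644461477} = \left(-35211 - 291 i \sqrt{42}\right) \frac{1}{68644461477} = - \frac{11737}{22881487159} - \frac{97 i \sqrt{42}}{22881487159}$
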